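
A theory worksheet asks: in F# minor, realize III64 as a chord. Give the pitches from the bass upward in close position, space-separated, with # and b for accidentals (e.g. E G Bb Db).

In F# minor, the third degree is A, and the diatonic chord built there is a major triad.
Stacking thirds from A gives A-C#-E.
With the 64 figure the chord is in second inversion; from the bass E upward in close position it reads E-A-C#.

E A C#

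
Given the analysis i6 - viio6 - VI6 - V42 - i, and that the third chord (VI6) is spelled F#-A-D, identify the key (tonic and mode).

F# minor

The chord D/F# is a major triad rooted on D; its label is VI6.
VI6 on D implies D is the submediant; that puts the tonic at F#, and the uppercase numeral fits minor mode.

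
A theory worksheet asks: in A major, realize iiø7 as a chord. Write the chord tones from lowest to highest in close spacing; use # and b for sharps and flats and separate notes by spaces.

B D F A

iiø7 is the half-diminished supertonic seventh, borrowed from the parallel minor. In A major that root is B.
So the chord is B-D-F-A.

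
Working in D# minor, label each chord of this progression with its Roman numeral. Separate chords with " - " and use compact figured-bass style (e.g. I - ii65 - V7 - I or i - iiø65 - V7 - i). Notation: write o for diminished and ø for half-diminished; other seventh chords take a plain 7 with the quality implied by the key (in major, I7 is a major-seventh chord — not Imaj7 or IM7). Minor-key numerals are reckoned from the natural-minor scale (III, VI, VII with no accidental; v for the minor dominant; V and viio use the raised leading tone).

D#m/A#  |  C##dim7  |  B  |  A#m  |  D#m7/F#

D#m/A#: root D# is the tonic; minor triad there is i64.
C##dim7: root C## is the leading tone; fully diminished seventh chord there is viio7.
B: root B is the submediant; major triad there is VI.
A#m: root A# is the dominant; minor triad there is v.
D#m7/F#: root D# is the tonic; minor seventh chord there is i65.

i64 - viio7 - VI - v - i65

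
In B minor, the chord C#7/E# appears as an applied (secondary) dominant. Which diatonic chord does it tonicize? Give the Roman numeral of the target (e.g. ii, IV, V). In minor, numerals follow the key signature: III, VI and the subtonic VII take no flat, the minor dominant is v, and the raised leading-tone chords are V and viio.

The chord is a dominant seventh chord on C#.
A dominant resolves down a perfect fifth: C# → F#. In B minor, F# is scale degree 5, i.e. V.

V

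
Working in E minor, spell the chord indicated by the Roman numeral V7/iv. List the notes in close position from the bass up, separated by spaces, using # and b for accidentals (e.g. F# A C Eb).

E G# B D

The slash means an applied dominant: we want the dominant of iv. In E minor, iv is A minor, and its dominant is built on E.
Building a dominant seventh chord on E gives E-G#-B-D.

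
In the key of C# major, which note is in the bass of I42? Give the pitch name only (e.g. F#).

I in C# major has root C#; the chord is C#-E#-G#-B#.
The figure 42 means third inversion — the seventh is in the bass.

B#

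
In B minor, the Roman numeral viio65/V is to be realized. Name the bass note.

G#

The applied chord viio65/V is rooted on E#: E#-G#-B-D.
The figure 65 means first inversion — the third is in the bass.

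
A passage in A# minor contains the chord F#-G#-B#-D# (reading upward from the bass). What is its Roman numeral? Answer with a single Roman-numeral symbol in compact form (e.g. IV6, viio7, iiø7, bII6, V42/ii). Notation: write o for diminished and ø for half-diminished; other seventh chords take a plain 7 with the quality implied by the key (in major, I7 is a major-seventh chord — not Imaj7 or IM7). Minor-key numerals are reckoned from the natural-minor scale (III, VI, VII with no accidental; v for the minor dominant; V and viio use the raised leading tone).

VII42

The pitches G#-B#-D#-F# form a dominant seventh chord rooted on G#.
G# is scale degree 7 in A# minor, and a dominant seventh chord on that degree is written VII7.
With F# in the bass the chord is in third inversion, so the figured bass is 42.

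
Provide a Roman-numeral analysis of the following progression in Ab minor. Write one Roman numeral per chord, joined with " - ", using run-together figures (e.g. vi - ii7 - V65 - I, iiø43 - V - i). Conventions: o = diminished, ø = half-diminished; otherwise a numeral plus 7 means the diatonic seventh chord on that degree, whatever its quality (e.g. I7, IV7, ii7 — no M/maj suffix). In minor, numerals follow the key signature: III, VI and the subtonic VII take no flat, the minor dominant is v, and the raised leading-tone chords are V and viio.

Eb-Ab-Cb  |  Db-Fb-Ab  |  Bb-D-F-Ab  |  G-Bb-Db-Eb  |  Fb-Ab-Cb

i64 - iv - V7/V - V65 - VI

Eb-Ab-Cb has root Ab, degree 1 in Ab minor, so i64.
Db-Fb-Ab: minor triad on Db = scale degree 4 → iv.
Bb-D-F-Ab is the secondary dominant of V (dominant seventh chord on Bb): V7/V.
G-Bb-Db-Eb: dominant seventh chord on Eb = scale degree 5 → V65.
Fb-Ab-Cb: root Fb is the submediant; major triad there is VI.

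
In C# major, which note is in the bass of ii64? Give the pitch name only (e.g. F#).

ii in C# major has root D#; the chord is D#-F#-A#.
The figure 64 means second inversion — the fifth is in the bass.

A#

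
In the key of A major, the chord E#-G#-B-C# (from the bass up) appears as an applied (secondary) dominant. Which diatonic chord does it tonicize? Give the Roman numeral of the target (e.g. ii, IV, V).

vi

The chord is a dominant seventh chord on C#.
A dominant resolves down a perfect fifth: C# → F#. In A major, F# is scale degree 6, i.e. vi.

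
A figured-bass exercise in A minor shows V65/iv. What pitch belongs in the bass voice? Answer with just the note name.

C#

The applied chord V65/iv is rooted on A: A-C#-E-G.
The figure 65 means first inversion — the third is in the bass.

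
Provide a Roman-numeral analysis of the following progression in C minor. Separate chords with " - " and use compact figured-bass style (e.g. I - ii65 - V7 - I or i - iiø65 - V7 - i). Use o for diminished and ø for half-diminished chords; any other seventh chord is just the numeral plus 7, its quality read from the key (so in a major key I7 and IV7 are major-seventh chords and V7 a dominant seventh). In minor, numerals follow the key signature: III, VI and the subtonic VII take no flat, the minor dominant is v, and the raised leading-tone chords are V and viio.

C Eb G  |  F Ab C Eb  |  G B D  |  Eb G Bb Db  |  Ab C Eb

i - iv7 - V - V7/VI - VI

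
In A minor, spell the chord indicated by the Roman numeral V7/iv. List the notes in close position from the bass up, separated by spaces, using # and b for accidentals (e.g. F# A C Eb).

The slash means an applied dominant: we want the dominant of iv. In A minor, iv is D minor, and its dominant is built on A.
Building a dominant seventh chord on A gives A-C#-E-G.

A C# E G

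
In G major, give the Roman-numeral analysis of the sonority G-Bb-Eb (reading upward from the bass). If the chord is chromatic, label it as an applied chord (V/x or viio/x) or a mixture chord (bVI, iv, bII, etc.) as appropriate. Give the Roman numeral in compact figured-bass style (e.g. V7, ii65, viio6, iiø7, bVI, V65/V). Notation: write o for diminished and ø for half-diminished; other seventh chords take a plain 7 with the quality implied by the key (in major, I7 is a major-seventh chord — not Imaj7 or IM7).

Stacked in thirds the chord is Eb-G-Bb: a major triad on Eb.
Eb is the lowered sixth degree of G major (diatonic 6 would be E). This is a major triad on the lowered sixth degree, borrowed from the parallel minor.
With G in the bass the chord is in first inversion, so the figured bass is 6.

bVI6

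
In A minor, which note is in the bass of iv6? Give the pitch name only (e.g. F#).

iv in A minor has root D; the chord is D-F-A.
The figure 6 means first inversion — the third is in the bass.

F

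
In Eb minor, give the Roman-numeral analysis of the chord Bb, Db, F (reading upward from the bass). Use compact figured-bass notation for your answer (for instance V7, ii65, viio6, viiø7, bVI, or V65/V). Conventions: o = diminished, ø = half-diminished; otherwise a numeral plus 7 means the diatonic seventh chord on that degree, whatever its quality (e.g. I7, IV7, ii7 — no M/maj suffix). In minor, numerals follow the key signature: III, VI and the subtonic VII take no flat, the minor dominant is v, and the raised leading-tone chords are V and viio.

The pitches Bb-Db-F form a minor triad rooted on Bb.
In Eb minor, Bb is the dominant; the diatonic minor triad there is v.

v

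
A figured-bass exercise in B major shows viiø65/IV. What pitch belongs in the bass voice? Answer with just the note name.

The applied chord viiø65/IV is rooted on D#: D#-F#-A-C#.
The figure 65 means first inversion — the third is in the bass.

F#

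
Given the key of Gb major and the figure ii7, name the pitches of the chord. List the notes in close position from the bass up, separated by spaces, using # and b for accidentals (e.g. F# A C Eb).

Ab Cb Eb Gb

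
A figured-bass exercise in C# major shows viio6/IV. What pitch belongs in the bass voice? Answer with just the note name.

G#

The applied chord viio6/IV is rooted on E#: E#-G#-B.
The figure 6 means first inversion — the third is in the bass.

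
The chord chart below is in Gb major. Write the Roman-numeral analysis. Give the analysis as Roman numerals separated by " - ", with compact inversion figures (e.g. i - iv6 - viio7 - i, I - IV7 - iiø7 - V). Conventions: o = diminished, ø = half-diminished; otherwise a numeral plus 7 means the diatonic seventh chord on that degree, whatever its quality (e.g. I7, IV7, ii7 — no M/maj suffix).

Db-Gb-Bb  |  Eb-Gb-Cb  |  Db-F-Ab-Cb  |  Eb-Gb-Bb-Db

Db-Gb-Bb: root Gb is the tonic; major triad there is I64.
Eb-Gb-Cb: root Cb is the subdominant; major triad there is IV6.
Db-F-Ab-Cb has root Db, degree 5 in Gb major, so V7.
Eb-Gb-Bb-Db: minor seventh chord on Eb = scale degree 6 → vi7.

I64 - IV6 - V7 - vi7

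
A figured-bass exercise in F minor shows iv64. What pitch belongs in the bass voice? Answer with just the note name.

iv in F minor has root Bb; the chord is Bb-Db-F.
The figure 64 means second inversion — the fifth is in the bass.

F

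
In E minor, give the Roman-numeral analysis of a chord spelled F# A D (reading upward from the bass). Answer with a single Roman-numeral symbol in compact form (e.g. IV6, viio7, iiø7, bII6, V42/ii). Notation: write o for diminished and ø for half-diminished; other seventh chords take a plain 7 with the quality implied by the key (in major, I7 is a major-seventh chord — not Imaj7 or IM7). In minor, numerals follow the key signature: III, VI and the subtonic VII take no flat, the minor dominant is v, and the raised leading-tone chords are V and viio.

The pitches D-F#-A form a major triad rooted on D.
D is scale degree 7 in E minor, and a major triad on that degree is written VII.
With F# in the bass the chord is in first inversion, so the figured bass is 6.

VII6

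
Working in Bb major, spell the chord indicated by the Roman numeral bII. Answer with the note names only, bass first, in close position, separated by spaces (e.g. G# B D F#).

Cb Eb Gb

bII is the Neapolitan chord — a major triad on the lowered second degree. In Bb major that root is Cb.
So the chord is Cb-Eb-Gb, a major triad.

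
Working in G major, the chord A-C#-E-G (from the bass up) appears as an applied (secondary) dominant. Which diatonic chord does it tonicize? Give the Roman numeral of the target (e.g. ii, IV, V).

V

The chord is a dominant seventh chord on A.
A dominant resolves down a perfect fifth: A → D. In G major, D is scale degree 5, i.e. V.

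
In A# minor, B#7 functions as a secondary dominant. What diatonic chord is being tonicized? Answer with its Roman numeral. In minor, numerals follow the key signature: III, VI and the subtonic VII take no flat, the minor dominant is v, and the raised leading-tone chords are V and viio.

V

The chord is a dominant seventh chord on B#.
A dominant resolves down a perfect fifth: B# → E#. In A# minor, E# is scale degree 5, i.e. V.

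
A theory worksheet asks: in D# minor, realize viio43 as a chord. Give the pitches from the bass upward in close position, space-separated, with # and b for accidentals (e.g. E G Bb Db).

In D# minor, the leading-tone chord is built on the raised seventh degree, C##.
That chord is spelled C##-E#-G#-B.
With the 43 figure the chord is in second inversion; from the bass G# upward in close position it reads G#-B-C##-E#.

G# B C## E#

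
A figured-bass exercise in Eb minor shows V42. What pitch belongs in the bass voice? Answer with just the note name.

V in Eb minor has root Bb; the chord is Bb-D-F-Ab.
The figure 42 means third inversion — the seventh is in the bass.

Ab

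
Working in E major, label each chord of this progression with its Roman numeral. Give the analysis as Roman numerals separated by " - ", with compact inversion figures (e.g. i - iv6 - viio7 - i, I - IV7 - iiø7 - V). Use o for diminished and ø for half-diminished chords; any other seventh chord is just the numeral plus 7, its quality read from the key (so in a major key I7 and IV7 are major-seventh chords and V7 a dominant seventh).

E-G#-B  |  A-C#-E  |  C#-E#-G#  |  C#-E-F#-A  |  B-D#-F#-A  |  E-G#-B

E-G#-B: major triad on E = scale degree 1 → I.
A-C#-E has root A, degree 4 in E major, so IV.
C#-E#-G# is the secondary dominant of ii (major triad on C#): V/ii.
C#-E-F#-A: root F# is the supertonic; minor seventh chord there is ii43.
B-D#-F#-A: root B is the dominant; dominant seventh chord there is V7.
E-G#-B has root E, degree 1 in E major, so I.

I - IV - V/ii - ii43 - V7 - I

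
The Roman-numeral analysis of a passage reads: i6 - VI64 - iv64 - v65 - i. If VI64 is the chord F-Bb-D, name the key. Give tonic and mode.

The chord Bb/F is a major triad rooted on Bb; its label is VI64.
VI64 on Bb implies Bb is the submediant; that puts the tonic at D, and the uppercase numeral fits minor mode.

D minor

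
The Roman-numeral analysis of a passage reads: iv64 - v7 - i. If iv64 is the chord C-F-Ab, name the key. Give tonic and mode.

C minor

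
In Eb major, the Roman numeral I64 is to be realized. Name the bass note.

I in Eb major has root Eb; the chord is Eb-G-Bb.
The figure 64 means second inversion — the fifth is in the bass.

Bb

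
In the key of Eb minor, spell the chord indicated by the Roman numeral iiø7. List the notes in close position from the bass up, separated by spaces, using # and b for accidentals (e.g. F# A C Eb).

F Ab Cb Eb

The numeral's case and figure indicate a half-diminished seventh chord. In Eb minor its root, scale degree 2, is F.
Stacking thirds from F gives F-Ab-Cb-Eb.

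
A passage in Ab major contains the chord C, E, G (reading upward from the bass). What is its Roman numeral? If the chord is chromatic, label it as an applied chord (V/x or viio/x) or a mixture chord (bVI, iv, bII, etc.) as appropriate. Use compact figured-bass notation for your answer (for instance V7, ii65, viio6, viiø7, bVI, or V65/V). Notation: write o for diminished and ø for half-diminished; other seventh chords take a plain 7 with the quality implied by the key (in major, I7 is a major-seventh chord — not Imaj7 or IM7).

The pitches C-E-G form a major triad rooted on C.
C is not a diatonic chord root with this quality in Ab major, but it lies a perfect fifth above F (vi), so the chord functions as an applied dominant of vi.

V/vi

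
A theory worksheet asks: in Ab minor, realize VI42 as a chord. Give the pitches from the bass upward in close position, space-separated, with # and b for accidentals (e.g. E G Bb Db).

In Ab minor, scale degree 6 is Fb, and the diatonic chord built there is a major seventh chord.
That chord is spelled Fb-Ab-Cb-Eb.
The figured bass 42 indicates third inversion, placing the seventh (Eb) in the bass: Eb-Fb-Ab-Cb.

Eb Fb Ab Cb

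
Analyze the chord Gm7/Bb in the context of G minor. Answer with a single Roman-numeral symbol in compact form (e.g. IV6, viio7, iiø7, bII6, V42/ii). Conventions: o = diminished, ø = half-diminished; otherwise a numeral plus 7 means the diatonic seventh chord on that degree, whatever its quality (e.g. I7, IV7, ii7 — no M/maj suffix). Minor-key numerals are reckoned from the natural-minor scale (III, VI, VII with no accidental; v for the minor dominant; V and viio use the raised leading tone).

Stacked in thirds the chord is G-Bb-D-F: a minor seventh chord on G.
G is scale degree 1 in G minor, and a minor seventh chord on that degree is written i7.
With Bb in the bass the chord is in first inversion, so the figured bass is 65.

i65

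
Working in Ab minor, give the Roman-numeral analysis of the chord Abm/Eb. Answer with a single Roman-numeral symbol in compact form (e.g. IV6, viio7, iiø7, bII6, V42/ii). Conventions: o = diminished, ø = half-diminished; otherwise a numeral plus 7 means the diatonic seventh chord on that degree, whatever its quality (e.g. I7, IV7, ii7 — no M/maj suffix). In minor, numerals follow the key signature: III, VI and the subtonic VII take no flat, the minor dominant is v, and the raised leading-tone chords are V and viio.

i64

The pitches Ab-Cb-Eb form a minor triad rooted on Ab.
Ab is scale degree 1 in Ab minor, and a minor triad on that degree is written i.
With Eb in the bass the chord is in second inversion, so the figured bass is 64.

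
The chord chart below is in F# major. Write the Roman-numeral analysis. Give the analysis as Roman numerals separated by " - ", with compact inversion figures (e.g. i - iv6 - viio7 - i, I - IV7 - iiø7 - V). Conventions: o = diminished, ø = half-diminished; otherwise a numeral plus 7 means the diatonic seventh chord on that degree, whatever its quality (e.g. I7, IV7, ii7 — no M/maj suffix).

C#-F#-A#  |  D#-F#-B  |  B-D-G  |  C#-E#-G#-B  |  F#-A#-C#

I64 - IV6 - bII6 - V7 - I

C#-F#-A# has root F#, degree 1 in F# major, so I64.
D#-F#-B has root B, degree 4 in F# major, so IV6.
B-D-G: G with this quality isn't in the key; a major triad on b2 is the Neapolitan sixth, bII6 (third, B, in the bass — hence the 6).
C#-E#-G#-B: root C# is the dominant; dominant seventh chord there is V7.
F#-A#-C#: major triad on F# = scale degree 1 → I.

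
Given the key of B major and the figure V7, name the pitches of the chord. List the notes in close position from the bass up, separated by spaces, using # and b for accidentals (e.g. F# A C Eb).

F# A# C# E

In B major, the dominant is F#, and the diatonic chord built there is a dominant seventh chord.
Stacking thirds from F# gives F#-A#-C#-E.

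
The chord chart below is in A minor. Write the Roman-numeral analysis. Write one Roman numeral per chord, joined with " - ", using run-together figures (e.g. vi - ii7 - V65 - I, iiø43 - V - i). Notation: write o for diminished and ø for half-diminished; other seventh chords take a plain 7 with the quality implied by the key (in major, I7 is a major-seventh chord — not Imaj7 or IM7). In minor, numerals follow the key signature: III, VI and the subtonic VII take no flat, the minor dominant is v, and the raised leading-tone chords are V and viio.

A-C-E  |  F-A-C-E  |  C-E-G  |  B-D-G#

i - VI7 - III - viio6

A-C-E: root A is the tonic; minor triad there is i.
F-A-C-E: major seventh chord on F = scale degree 6 → VI7.
C-E-G: root C is the mediant; major triad there is III.
B-D-G#: diminished triad on G# = scale degree 7 → viio6.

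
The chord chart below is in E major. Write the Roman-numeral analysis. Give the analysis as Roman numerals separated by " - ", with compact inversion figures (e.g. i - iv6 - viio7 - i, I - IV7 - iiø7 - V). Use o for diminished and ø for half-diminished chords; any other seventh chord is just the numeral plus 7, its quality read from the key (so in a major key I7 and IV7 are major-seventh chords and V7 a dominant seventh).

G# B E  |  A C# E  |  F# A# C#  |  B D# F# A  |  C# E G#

I6 - IV - V/V - V7 - vi

G#-B-E: root E is the tonic; major triad there is I6.
A-C#-E: root A is the subdominant; major triad there is IV.
F#-A#-C#: a major triad on F#, the applied dominant of V → V/V.
B-D#-F#-A has root B, degree 5 in E major, so V7.
C#-E-G# has root C#, degree 6 in E major, so vi.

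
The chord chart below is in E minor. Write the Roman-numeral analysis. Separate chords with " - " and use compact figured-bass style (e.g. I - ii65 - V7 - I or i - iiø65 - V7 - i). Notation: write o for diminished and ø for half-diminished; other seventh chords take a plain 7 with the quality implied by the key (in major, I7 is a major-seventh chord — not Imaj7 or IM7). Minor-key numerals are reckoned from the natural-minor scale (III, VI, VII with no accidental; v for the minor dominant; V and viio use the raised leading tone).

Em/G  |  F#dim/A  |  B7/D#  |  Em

Em/G: minor triad on E = scale degree 1 → i6.
F#dim/A has root F#, degree 2 in E minor, so iio6.
B7/D#: dominant seventh chord on B = scale degree 5 → V65.
Em: root E is the tonic; minor triad there is i.

i6 - iio6 - V65 - i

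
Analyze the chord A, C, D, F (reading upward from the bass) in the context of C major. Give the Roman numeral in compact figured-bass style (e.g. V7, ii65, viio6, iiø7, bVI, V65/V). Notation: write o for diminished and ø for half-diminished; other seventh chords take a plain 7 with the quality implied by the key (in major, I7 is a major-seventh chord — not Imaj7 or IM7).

The pitches D-F-A-C form a minor seventh chord rooted on D.
D is scale degree 2 in C major, and a minor seventh chord on that degree is written ii7.
With A in the bass the chord is in second inversion, so the figured bass is 43.

ii43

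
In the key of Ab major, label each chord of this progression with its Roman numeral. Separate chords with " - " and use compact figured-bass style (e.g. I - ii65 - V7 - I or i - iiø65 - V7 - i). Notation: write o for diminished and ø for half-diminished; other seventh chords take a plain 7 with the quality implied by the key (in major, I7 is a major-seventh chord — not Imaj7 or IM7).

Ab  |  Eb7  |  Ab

Ab has root Ab, degree 1 in Ab major, so I.
Eb7: root Eb is the dominant; dominant seventh chord there is V7.
Ab: root Ab is the tonic; major triad there is I.

I - V7 - I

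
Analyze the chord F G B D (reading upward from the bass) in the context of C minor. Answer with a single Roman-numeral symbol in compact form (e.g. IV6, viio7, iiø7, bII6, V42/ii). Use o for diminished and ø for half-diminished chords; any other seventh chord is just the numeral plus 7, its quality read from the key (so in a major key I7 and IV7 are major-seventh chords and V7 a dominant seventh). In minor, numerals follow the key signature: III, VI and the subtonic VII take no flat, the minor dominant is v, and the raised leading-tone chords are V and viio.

The pitches G-B-D-F form a dominant seventh chord rooted on G.
G is scale degree 5 in C minor, and a dominant seventh chord on that degree is written V7.
With F in the bass the chord is in third inversion, so the figured bass is 42.

V42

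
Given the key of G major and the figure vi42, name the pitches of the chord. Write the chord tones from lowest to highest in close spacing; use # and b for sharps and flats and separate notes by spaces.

D E G B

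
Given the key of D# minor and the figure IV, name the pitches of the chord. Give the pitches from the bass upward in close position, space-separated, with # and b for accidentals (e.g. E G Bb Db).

Scale degree 4 in D# minor is G#; here the chord built on it is altered to a major triad. IV is the major subdominant, borrowed from the parallel major.
So the chord is G#-B#-D#.

G# B# D#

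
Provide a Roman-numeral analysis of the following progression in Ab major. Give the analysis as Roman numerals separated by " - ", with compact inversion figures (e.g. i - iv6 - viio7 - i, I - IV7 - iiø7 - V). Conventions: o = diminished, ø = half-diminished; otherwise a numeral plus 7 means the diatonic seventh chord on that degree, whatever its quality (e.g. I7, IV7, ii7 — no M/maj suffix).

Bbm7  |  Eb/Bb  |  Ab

Bbm7: minor seventh chord on Bb = scale degree 2 → ii7.
Eb/Bb: major triad on Eb = scale degree 5 → V64.
Ab has root Ab, degree 1 in Ab major, so I.

ii7 - V64 - I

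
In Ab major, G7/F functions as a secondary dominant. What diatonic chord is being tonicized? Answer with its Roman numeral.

The chord is a dominant seventh chord on G.
A dominant resolves down a perfect fifth: G → C. In Ab major, C is scale degree 3, i.e. iii.

iii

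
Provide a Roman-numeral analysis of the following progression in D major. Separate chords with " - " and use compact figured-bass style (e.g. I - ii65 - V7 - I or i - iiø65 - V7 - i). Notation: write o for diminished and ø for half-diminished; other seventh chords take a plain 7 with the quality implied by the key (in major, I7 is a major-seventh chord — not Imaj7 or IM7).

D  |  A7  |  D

I - V7 - I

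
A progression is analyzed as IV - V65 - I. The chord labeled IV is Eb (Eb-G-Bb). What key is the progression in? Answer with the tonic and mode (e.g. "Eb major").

Bb major

The chord Eb is a major triad rooted on Eb; its label is IV.
If Eb is scale degree 4 and the mode makes that degree carry a major triad, the tonic is Bb and the mode is major.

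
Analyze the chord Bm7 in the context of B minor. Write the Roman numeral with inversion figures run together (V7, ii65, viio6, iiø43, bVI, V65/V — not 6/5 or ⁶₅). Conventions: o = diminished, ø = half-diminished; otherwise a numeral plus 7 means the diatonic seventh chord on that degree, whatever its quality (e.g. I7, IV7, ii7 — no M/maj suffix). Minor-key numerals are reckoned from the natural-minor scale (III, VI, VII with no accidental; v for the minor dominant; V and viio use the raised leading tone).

Stacked in thirds the chord is B-D-F#-A: a minor seventh chord on B.
In B minor, B is the tonic; the diatonic minor seventh chord there is i7.

i7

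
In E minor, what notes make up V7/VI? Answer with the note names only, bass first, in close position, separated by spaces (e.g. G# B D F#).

G B D F

The slash means an applied dominant: we want the dominant of VI. In E minor, VI is C major, and its dominant is built on G.
Building a dominant seventh chord on G gives G-B-D-F.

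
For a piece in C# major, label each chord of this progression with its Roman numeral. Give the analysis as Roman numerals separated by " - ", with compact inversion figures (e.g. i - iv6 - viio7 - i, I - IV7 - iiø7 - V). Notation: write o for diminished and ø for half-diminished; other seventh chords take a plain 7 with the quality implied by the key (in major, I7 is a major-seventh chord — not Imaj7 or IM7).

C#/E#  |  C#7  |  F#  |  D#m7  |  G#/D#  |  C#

I6 - V7/IV - IV - ii7 - V64 - I

C#/E# has root C#, degree 1 in C# major, so I6.
C#7: chromatic; C# is V of IV, so V7/IV.
F# has root F#, degree 4 in C# major, so IV.
D#m7: root D# is the supertonic; minor seventh chord there is ii7.
G#/D#: major triad on G# = scale degree 5 → V64.
C# has root C#, degree 1 in C# major, so I.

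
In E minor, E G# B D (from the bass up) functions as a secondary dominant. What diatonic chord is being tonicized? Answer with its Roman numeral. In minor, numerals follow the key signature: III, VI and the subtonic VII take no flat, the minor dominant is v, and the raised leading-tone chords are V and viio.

The chord is a dominant seventh chord on E.
A dominant resolves down a perfect fifth: E → A. In E minor, A is scale degree 4, i.e. iv.

iv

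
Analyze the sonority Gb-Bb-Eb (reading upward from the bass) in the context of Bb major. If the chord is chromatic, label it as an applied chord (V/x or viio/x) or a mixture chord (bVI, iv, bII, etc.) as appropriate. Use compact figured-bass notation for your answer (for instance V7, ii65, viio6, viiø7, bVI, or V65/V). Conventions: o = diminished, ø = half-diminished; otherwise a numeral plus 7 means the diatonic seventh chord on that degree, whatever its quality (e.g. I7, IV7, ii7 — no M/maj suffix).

Stacked in thirds the chord is Eb-Gb-Bb: a minor triad on Eb.
Eb is the fourth degree of Bb major. This is the minor subdominant, borrowed from the parallel minor.
With Gb in the bass the chord is in first inversion, so the figured bass is 6.

iv6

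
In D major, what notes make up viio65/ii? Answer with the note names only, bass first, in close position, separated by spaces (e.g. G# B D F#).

viio65/ii is a secondary leading-tone chord. The target ii is E in D major; the applied chord is rooted a semitone below, on D#.
Building a fully diminished seventh chord on D# gives D#-F#-A-C.
The figured bass 65 indicates first inversion, placing the third (F#) in the bass: F#-A-C-D#.

F# A C D#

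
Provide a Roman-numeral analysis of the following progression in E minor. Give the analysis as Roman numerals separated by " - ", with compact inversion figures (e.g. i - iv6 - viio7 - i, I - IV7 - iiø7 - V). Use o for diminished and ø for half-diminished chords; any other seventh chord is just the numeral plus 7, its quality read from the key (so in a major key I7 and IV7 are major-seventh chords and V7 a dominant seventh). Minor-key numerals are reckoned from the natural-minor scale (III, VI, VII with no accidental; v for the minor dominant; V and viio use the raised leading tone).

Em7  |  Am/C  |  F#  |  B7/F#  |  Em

Em7 has root E, degree 1 in E minor, so i7.
Am/C: minor triad on A = scale degree 4 → iv6.
F# is the secondary dominant of V (major triad on F#): V/V.
B7/F#: dominant seventh chord on B = scale degree 5 → V43.
Em has root E, degree 1 in E minor, so i.

i7 - iv6 - V/V - V43 - i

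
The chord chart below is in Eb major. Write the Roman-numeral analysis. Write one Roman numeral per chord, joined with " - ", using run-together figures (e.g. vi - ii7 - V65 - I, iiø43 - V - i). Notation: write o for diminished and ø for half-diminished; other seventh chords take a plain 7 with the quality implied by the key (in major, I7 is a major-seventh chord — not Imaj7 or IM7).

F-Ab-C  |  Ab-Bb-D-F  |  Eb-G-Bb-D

ii - V42 - I7

F-Ab-C has root F, degree 2 in Eb major, so ii.
Ab-Bb-D-F: dominant seventh chord on Bb = scale degree 5 → V42.
Eb-G-Bb-D has root Eb, degree 1 in Eb major, so I7.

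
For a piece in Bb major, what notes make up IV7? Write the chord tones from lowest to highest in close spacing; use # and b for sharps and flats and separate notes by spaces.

The numeral's case and figure indicate a major seventh chord. In Bb major its root, scale degree 4, is Eb.
Stacking thirds from Eb gives Eb-G-Bb-D.

Eb G Bb D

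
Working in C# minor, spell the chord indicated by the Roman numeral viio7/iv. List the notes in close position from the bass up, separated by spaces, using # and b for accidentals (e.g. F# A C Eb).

The slash marks an applied leading-tone chord: viio of iv. In C# minor, iv is F#, so the leading tone to it is E#, a half step below.
Building a fully diminished seventh chord on E# gives E#-G#-B-D.

E# G# B D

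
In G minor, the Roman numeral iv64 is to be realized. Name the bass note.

G

iv in G minor has root C; the chord is C-Eb-G.
The figure 64 means second inversion — the fifth is in the bass.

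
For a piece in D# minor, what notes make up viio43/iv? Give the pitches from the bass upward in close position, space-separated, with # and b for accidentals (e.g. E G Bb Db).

C# E F## A#

The slash marks an applied leading-tone chord: viio of iv. In D# minor, iv is G#, so the leading tone to it is F##, a half step below.
Building a fully diminished seventh chord on F## gives F##-A#-C#-E.
The figured bass 43 indicates second inversion, placing the fifth (C#) in the bass: C#-E-F##-A#.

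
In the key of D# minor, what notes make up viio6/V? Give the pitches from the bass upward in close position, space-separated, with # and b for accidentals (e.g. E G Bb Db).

The slash marks an applied leading-tone chord: viio of V. In D# minor, V is A#, so the leading tone to it is G##, a half step below.
Building a diminished triad on G## gives G##-B#-D#.
The figured bass 6 indicates first inversion, placing the third (B#) in the bass: B#-D#-G##.

B# D# G##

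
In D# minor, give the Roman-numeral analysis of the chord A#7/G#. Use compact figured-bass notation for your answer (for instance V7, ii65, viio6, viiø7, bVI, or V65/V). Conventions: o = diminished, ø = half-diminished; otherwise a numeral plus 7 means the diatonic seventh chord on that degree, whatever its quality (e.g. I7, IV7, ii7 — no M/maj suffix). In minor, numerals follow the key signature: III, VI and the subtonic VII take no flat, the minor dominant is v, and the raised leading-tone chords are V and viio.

The pitches A#-C##-E#-G# form a dominant seventh chord rooted on A#.
A# is scale degree 5 in D# minor, and a dominant seventh chord on that degree is written V7.
With G# in the bass the chord is in third inversion, so the figured bass is 42.

V42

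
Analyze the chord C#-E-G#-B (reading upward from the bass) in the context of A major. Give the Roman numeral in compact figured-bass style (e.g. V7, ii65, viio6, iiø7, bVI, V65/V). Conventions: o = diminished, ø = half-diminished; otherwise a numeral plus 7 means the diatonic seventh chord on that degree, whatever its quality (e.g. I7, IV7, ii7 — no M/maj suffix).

iii7

Stacked in thirds the chord is C#-E-G#-B: a minor seventh chord on C#.
In A major, C# is the mediant; the diatonic minor seventh chord there is iii7.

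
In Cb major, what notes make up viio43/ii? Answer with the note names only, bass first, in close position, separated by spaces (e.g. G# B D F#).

viio43/ii is a secondary leading-tone chord. The target ii is Db in Cb major; the applied chord is rooted a semitone below, on C.
Building a fully diminished seventh chord on C gives C-Eb-Gb-Bbb.
With the 43 figure the chord is in second inversion; from the bass Gb upward in close position it reads Gb-Bbb-C-Eb.

Gb Bbb C Eb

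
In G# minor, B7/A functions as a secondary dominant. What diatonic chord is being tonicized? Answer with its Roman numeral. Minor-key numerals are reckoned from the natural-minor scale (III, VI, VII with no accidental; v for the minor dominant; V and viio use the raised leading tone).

VI

The chord is a dominant seventh chord on B.
A dominant resolves down a perfect fifth: B → E. In G# minor, E is scale degree 6, i.e. VI.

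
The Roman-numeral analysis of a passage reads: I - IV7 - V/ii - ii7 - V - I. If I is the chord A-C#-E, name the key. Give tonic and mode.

A major

I is given as A-C#-E — a major triad with root A.
If A is scale degree 1 and the mode makes that degree carry a major triad, the tonic is A and the mode is major.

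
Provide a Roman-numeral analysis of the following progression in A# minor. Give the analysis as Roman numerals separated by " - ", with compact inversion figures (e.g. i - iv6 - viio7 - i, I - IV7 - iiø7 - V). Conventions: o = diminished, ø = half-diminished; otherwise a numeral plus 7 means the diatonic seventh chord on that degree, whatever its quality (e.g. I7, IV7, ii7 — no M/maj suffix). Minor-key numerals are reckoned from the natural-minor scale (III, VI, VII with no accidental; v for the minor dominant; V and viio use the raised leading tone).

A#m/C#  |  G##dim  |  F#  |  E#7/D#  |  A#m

i6 - viio - VI - V42 - i

A#m/C# has root A#, degree 1 in A# minor, so i6.
G##dim: root G## is the leading tone; diminished triad there is viio.
F# has root F#, degree 6 in A# minor, so VI.
E#7/D#: root E# is the dominant; dominant seventh chord there is V42.
A#m: root A# is the tonic; minor triad there is i.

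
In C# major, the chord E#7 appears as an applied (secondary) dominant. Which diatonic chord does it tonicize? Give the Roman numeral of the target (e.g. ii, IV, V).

vi

The chord is a dominant seventh chord on E#.
A dominant resolves down a perfect fifth: E# → A#. In C# major, A# is scale degree 6, i.e. vi.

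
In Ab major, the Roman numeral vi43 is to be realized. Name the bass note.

C

vi in Ab major has root F; the chord is F-Ab-C-Eb.
The figure 43 means second inversion — the fifth is in the bass.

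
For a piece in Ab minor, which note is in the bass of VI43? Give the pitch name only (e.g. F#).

Cb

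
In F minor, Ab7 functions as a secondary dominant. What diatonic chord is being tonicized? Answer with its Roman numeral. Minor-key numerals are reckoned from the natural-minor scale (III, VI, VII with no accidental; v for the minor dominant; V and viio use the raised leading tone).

VI

The chord is a dominant seventh chord on Ab.
A dominant resolves down a perfect fifth: Ab → Db. In F minor, Db is scale degree 6, i.e. VI.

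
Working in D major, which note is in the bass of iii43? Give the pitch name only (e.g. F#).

iii in D major has root F#; the chord is F#-A-C#-E.
The figure 43 means second inversion — the fifth is in the bass.

C#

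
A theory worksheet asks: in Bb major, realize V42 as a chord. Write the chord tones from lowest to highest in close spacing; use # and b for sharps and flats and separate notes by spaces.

Eb F A C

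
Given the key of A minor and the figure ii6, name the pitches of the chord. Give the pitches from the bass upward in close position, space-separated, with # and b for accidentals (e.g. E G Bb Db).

Scale degree 2 in A minor is B; here the chord built on it is altered to a minor triad. ii6 is the minor supertonic, borrowed from the parallel major (the Dorian ii).
So the chord is B-D-F#, a minor triad.
With the 6 figure the chord is in first inversion; from the bass D upward in close position it reads D-F#-B.

D F# B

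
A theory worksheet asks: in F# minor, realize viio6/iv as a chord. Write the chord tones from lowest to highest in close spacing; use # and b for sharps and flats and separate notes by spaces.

C# E A#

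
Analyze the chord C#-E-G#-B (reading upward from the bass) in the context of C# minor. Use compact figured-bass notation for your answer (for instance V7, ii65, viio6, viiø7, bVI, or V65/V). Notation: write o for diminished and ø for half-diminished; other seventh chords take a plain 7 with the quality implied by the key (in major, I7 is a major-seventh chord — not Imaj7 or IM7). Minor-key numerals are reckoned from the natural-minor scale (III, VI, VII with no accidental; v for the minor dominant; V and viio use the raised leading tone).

The pitches C#-E-G#-B form a minor seventh chord rooted on C#.
In C# minor, C# is the tonic; the diatonic minor seventh chord there is i7.

i7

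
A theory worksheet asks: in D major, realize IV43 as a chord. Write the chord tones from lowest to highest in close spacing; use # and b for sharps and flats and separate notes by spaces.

D F# G B

In D major, the fourth degree is G, and the diatonic chord built there is a major seventh chord.
That chord is spelled G-B-D-F#.
The figured bass 43 indicates second inversion, placing the fifth (D) in the bass: D-F#-G-B.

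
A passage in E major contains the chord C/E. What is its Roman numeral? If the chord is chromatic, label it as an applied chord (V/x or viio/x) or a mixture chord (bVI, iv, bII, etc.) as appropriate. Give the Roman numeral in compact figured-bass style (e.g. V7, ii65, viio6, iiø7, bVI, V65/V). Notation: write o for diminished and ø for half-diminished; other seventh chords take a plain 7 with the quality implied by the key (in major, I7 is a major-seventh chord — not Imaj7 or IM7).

The pitches C-E-G form a major triad rooted on C.
C is the lowered sixth degree of E major (diatonic 6 would be C#). This is a major triad on the lowered sixth degree, borrowed from the parallel minor.
With E in the bass the chord is in first inversion, so the figured bass is 6.

bVI6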